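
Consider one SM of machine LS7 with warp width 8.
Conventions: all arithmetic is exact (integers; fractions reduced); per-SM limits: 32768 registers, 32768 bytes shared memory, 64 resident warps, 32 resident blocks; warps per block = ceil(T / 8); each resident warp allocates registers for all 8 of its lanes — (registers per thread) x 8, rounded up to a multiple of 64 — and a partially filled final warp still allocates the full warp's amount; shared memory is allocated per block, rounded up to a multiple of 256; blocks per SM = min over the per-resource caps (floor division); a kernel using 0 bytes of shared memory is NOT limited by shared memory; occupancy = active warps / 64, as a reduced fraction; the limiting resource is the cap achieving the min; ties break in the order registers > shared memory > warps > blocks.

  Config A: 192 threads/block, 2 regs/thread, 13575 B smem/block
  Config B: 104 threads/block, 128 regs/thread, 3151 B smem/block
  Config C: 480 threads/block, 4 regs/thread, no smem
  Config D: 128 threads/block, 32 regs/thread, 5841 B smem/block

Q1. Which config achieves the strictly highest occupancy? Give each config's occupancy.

occupancies: A 3/4, B 13/32, C 15/16, D 1

Answer: D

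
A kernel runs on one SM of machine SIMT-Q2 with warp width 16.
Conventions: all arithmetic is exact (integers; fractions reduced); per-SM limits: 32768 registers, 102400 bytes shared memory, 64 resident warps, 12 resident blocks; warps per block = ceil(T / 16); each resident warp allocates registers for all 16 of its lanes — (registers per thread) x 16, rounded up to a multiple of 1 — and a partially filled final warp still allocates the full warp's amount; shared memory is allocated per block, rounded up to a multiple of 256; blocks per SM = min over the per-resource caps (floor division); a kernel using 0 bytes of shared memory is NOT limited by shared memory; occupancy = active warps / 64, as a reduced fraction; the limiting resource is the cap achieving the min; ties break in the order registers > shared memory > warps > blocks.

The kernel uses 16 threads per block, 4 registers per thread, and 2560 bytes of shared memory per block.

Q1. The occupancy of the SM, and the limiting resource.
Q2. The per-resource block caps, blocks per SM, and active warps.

Answer: occupancy 3/16, limited by blocks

registers: 512 blocks
shared memory: 40 blocks
warps: 64 blocks
blocks: 12 blocks

Answer: 12 blocks, 12 active warps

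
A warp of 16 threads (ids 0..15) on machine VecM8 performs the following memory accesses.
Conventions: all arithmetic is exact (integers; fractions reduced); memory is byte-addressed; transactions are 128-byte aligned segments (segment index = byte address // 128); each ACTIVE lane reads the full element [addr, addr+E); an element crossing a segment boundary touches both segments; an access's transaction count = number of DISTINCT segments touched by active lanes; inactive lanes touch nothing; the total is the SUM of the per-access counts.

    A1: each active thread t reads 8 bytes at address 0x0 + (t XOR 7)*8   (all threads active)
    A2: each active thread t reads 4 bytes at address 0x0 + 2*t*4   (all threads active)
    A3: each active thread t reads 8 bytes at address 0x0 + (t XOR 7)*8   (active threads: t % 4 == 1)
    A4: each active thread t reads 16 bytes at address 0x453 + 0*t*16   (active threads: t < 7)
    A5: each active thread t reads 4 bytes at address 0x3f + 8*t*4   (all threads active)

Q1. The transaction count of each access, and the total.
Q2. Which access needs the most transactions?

A1: 1 transaction
A2: 1 transaction
A3: 1 transaction
A4: 1 transaction
A5: 5 transactions

Answer: 1,1,1,1,5; total 9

Answer: A5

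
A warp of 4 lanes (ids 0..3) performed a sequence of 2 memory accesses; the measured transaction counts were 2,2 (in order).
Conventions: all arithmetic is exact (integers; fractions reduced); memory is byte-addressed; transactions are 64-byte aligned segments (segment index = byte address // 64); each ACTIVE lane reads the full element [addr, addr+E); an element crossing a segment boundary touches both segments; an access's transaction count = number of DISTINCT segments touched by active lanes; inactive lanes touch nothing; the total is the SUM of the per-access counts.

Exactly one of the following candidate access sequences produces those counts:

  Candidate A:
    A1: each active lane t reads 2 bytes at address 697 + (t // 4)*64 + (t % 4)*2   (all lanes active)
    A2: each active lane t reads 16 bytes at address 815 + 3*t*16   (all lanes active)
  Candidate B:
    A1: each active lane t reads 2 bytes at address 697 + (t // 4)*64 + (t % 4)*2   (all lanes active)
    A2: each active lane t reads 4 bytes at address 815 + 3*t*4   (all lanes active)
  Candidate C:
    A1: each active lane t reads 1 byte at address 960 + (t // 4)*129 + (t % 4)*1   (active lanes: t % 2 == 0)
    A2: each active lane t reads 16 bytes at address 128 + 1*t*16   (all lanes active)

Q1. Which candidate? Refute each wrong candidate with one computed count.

A: A2 gives 4 transactions, not 2
C: A1 gives 1 transaction, not 2
B: all counts match (2,2)

Answer: B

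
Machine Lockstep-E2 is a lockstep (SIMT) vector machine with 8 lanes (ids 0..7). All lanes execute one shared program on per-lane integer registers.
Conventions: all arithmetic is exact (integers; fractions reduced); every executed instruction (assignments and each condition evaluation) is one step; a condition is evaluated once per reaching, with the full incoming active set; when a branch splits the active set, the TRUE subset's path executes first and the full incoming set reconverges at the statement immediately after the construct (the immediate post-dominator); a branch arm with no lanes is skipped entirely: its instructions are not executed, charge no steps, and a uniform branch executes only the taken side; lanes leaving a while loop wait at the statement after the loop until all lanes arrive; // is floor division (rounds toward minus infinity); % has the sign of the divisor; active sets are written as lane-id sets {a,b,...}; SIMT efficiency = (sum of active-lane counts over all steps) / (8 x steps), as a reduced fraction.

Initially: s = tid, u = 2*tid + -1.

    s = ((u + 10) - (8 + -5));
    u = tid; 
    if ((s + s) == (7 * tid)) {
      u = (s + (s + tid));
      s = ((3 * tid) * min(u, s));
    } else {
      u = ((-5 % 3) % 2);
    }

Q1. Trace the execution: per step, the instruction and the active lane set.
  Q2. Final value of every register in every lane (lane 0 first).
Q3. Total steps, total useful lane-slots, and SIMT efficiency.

step 0: s <- ((u + 10) - (8 + -5))   {0,1,2,3,4,5,6,7}
step 1: u <- tid                     {0,1,2,3,4,5,6,7}
step 2: eval ((s + s) == (7 * tid))  {0,1,2,3,4,5,6,7}
step 3: u <- (s + (s + tid))         {4}
step 4: s <- ((3 * tid) * min(u, s)) {4}
step 5: u <- ((-5 % 3) % 2)          {0,1,2,3,5,6,7}

Answer: 6 steps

s: 6,8,10,12,168,16,18,20
u: 1,1,1,1,32,1,1,1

steps = 6; useful = 33; efficiency = 33/48 = 11/16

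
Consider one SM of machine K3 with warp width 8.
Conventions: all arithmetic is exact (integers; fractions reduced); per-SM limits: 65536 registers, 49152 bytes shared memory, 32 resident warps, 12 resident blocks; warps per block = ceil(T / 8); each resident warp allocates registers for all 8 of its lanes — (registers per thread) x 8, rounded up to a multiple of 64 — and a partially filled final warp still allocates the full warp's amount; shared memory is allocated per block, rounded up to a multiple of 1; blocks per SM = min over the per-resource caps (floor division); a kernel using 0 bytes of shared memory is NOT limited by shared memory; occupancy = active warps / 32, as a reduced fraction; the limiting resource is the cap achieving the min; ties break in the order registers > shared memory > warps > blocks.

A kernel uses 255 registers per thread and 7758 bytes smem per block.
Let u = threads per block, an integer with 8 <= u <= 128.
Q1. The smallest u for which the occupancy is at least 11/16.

Answer: u = 25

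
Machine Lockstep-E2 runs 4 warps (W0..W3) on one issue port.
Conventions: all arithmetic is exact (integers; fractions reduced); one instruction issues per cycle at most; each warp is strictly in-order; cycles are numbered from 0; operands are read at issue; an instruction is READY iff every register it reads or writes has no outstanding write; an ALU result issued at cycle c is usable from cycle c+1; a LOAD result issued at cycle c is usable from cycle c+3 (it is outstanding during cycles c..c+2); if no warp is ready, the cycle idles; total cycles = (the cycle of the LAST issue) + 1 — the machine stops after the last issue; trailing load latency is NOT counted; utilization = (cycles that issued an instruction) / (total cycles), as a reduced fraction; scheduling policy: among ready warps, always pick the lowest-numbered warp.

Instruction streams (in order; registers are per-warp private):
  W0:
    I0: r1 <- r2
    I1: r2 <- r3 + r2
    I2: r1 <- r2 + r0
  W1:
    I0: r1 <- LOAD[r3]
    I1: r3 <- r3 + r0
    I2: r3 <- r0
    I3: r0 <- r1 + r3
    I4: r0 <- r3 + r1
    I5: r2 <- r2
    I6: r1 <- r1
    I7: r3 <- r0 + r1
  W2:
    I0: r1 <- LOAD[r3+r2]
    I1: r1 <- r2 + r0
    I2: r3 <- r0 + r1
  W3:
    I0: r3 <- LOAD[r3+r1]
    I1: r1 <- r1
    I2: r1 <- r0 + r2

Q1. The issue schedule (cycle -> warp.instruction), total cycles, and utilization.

cycle 0: W0.I0
cycle 1: W0.I1
cycle 2: W0.I2
cycle 3: W1.I0
cycle 4: W1.I1
cycle 5: W1.I2
cycle 6: W1.I3
cycle 7: W1.I4
cycle 8: W1.I5
cycle 9: W1.I6
cycle 10: W1.I7
cycle 11: W2.I0
cycle 12: W3.I0
cycle 13: W3.I1
cycle 14: W2.I1
cycle 15: W2.I2
cycle 16: W3.I2

Answer: 17 cycles, utilization 1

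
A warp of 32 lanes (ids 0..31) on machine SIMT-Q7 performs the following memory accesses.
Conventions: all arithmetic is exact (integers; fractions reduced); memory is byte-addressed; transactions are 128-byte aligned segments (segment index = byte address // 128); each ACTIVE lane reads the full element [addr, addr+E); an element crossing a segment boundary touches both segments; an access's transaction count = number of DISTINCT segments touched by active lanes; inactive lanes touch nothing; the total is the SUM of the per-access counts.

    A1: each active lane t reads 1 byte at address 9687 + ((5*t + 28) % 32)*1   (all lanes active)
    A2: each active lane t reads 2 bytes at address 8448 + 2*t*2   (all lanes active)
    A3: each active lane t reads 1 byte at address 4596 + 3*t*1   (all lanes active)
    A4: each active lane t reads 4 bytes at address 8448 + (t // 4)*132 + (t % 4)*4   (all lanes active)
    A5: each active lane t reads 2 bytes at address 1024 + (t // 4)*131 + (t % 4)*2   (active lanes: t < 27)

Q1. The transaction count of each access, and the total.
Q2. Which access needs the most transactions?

A1: 1 transaction
A2: 1 transaction
A3: 2 transactions
A4: 8 transactions
A5: 7 transactions

Answer: 1,1,2,8,7; total 19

Answer: A4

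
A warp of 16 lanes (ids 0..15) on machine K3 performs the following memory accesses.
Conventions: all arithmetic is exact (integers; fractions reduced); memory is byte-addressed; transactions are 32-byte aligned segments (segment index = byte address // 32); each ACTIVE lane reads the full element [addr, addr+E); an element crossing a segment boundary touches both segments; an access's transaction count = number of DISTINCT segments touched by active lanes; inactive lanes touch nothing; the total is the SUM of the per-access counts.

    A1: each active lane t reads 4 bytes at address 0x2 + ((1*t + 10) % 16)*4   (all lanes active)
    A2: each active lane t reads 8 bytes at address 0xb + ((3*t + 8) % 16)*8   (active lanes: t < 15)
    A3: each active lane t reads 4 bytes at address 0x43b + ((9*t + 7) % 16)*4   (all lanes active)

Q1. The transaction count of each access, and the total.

A1: 3 transactions
A2: 5 transactions
A3: 3 transactions

Answer: 3,5,3; total 11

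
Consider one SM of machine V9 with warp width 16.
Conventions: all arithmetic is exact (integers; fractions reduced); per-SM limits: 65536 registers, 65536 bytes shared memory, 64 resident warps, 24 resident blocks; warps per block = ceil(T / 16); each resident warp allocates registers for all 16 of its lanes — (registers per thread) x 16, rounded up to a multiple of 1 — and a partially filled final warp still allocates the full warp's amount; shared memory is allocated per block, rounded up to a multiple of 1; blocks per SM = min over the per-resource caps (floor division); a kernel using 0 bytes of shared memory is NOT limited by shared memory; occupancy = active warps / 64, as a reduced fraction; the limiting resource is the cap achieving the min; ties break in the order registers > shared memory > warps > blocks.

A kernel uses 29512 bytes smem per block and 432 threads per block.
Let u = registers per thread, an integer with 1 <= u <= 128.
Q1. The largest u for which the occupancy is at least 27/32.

Answer: u = 75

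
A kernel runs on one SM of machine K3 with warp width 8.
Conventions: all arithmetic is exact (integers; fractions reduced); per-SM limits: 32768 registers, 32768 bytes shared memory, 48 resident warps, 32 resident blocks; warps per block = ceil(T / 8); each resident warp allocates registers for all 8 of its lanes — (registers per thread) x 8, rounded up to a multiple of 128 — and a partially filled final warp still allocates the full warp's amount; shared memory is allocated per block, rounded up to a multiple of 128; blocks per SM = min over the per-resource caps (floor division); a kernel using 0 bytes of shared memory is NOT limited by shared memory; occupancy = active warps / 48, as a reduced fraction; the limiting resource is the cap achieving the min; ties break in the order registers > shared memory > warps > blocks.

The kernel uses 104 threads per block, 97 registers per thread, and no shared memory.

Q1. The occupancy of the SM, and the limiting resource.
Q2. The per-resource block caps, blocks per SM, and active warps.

Answer: occupancy 13/24, limited by registers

registers: 2 blocks
shared memory: no limit (kernel uses none)
warps: 3 blocks
blocks: 32 blocks

Answer: 2 blocks, 26 active warps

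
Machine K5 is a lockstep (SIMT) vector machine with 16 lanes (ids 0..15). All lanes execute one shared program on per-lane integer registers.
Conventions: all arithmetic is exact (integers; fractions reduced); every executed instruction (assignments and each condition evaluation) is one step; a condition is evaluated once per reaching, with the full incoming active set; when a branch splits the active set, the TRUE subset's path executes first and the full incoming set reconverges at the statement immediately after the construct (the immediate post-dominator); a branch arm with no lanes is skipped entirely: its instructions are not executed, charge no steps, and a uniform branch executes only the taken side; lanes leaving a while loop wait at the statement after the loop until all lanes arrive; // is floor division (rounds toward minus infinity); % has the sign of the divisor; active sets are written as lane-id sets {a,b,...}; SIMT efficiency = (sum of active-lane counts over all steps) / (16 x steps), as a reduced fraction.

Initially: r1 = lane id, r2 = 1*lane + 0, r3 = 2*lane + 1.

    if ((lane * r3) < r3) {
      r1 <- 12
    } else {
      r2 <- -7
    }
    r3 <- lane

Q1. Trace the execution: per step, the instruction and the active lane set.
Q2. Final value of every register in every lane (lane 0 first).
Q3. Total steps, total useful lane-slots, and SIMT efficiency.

step 0: eval ((lane * r3) < r3)      {0,1,2,3,4,5,6,7,8,9,10,11,12,13,14,15}
step 1: r1 <- 12                     {0}
step 2: r2 <- -7                     {1,2,3,4,5,6,7,8,9,10,11,12,13,14,15}
step 3: r3 <- lane                   {0,1,2,3,4,5,6,7,8,9,10,11,12,13,14,15}

Answer: 4 steps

r1: 12,1,2,3,4,5,6,7,8,9,10,11,12,13,14,15
r2: 0,-7,-7,-7,-7,-7,-7,-7,-7,-7,-7,-7,-7,-7,-7,-7
r3: 0,1,2,3,4,5,6,7,8,9,10,11,12,13,14,15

steps = 4; useful = 48; efficiency = 48/64 = 3/4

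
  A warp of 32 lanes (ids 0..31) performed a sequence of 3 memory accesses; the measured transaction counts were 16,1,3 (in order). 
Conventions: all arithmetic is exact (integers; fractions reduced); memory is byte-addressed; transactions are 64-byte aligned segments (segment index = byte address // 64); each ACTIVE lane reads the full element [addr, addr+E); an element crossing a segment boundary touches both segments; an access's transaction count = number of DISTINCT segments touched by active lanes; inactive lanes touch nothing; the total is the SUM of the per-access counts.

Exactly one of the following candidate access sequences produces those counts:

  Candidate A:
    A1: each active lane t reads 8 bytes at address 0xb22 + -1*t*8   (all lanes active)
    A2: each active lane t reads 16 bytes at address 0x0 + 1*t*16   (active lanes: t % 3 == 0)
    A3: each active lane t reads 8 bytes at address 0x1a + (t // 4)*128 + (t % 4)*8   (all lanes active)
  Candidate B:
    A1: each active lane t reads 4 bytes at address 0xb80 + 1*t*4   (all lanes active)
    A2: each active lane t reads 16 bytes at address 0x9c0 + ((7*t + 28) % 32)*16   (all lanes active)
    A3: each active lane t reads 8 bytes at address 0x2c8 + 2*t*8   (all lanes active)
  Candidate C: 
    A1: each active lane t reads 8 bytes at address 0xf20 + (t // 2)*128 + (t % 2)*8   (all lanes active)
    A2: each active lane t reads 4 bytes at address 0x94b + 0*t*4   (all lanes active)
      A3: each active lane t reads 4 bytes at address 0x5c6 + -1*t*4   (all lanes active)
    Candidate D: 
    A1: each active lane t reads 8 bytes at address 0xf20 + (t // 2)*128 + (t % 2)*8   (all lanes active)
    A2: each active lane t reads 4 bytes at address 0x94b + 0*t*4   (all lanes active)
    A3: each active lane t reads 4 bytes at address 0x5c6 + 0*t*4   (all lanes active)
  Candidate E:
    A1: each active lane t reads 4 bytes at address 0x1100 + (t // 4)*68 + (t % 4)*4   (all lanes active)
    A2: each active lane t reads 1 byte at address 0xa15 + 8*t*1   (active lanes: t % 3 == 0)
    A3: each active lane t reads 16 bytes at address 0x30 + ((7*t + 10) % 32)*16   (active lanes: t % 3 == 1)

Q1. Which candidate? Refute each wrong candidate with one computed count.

A: A1 gives 5 transactions, not 16
B: A1 gives 2 transactions, not 16
D: A3 gives 1 transaction, not 3
E: A1 gives 8 transactions, not 16
C: all counts match (16,1,3)

Answer: C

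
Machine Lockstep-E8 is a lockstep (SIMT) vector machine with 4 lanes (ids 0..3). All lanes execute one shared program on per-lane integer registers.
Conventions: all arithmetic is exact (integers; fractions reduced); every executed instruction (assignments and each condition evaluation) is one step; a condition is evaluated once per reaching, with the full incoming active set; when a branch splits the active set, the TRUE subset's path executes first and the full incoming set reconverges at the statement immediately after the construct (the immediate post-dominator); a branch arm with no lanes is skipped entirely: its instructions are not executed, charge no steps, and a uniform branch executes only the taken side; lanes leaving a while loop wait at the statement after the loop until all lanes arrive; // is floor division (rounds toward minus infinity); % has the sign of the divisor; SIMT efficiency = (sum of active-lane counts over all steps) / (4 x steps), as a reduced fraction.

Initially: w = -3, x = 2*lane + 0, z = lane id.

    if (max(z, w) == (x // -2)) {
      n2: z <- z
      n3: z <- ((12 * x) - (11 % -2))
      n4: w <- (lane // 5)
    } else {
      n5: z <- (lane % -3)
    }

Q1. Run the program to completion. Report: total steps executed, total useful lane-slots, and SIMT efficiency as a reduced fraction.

Answer: 5 steps, 10 useful, 1/2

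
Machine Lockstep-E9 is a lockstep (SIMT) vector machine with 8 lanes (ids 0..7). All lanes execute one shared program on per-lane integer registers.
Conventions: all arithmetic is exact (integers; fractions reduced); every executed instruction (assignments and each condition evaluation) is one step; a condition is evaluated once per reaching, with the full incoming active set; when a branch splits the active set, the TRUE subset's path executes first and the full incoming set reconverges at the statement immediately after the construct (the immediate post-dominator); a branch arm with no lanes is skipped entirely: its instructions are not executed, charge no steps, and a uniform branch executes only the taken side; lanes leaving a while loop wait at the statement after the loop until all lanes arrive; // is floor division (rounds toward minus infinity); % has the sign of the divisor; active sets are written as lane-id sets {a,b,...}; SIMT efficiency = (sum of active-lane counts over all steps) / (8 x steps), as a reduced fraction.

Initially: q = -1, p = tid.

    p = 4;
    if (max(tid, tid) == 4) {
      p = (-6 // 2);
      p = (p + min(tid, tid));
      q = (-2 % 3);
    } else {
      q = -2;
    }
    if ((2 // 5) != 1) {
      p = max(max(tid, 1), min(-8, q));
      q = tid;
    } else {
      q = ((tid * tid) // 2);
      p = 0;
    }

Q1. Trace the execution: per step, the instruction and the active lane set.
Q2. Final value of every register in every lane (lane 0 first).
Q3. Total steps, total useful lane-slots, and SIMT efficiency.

step 0: p <- 4                       {0,1,2,3,4,5,6,7}
step 1: eval (max(tid, tid) == 4)    {0,1,2,3,4,5,6,7}
step 2: p <- (-6 // 2)               {4}
step 3: p <- (p + min(tid, tid))     {4}
step 4: q <- (-2 % 3)                {4}
step 5: q <- -2                      {0,1,2,3,5,6,7}
step 6: eval ((2 // 5) != 1)         {0,1,2,3,4,5,6,7}
step 7: p <- max(max(tid, 1), min(-8, q)) {0,1,2,3,4,5,6,7}
step 8: q <- tid                     {0,1,2,3,4,5,6,7}

Answer: 9 steps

q: 0,1,2,3,4,5,6,7
p: 1,1,2,3,4,5,6,7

steps = 9; useful = 50; efficiency = 50/72 = 25/36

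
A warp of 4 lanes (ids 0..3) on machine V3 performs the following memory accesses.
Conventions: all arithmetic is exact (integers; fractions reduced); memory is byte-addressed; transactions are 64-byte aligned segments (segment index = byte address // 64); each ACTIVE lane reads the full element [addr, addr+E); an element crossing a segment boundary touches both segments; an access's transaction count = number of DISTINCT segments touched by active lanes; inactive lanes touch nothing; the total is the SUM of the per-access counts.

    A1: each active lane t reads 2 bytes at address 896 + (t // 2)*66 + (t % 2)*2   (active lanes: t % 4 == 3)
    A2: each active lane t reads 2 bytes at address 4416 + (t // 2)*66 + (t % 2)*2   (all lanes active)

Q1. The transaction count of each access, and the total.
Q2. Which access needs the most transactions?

A1: 1 transaction
A2: 2 transactions

Answer: 1,2; total 3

Answer: A2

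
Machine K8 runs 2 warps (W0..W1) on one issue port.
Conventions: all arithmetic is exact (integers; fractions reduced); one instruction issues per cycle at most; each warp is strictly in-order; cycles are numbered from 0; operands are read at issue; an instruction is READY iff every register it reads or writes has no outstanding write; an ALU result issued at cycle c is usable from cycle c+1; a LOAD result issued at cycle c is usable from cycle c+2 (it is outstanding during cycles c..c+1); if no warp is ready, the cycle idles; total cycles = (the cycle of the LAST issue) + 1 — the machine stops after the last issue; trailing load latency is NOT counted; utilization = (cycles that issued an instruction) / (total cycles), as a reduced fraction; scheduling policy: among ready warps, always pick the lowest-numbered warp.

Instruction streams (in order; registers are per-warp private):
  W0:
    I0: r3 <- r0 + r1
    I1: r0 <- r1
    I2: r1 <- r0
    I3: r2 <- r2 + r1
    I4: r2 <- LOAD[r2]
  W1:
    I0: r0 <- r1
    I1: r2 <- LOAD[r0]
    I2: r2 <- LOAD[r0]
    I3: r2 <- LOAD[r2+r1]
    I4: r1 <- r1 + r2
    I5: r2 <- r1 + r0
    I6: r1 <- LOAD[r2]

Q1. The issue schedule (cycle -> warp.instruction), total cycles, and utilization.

cycle 0: W0.I0
cycle 1: W0.I1
cycle 2: W0.I2
cycle 3: W0.I3
cycle 4: W0.I4
cycle 5: W1.I0
cycle 6: W1.I1
cycle 7: idle
cycle 8: W1.I2
cycle 9: idle
cycle 10: W1.I3
cycle 11: idle
cycle 12: W1.I4
cycle 13: W1.I5
cycle 14: W1.I6

Answer: 15 cycles, utilization 4/5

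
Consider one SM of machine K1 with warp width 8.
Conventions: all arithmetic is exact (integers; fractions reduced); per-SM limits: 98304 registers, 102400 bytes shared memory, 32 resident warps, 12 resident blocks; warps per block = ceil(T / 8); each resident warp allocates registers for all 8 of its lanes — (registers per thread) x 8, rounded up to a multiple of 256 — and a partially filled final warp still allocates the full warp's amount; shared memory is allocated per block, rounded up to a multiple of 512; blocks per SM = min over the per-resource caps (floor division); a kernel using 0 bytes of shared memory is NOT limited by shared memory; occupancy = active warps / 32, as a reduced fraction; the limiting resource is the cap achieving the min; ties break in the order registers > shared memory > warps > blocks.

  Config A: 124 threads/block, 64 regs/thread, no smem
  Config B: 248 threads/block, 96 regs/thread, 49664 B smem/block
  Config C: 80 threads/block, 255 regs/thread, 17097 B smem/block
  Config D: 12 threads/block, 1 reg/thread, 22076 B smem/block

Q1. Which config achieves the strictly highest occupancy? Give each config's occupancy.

occupancies: A 1, B 31/32, C 15/16, D 1/4

Answer: A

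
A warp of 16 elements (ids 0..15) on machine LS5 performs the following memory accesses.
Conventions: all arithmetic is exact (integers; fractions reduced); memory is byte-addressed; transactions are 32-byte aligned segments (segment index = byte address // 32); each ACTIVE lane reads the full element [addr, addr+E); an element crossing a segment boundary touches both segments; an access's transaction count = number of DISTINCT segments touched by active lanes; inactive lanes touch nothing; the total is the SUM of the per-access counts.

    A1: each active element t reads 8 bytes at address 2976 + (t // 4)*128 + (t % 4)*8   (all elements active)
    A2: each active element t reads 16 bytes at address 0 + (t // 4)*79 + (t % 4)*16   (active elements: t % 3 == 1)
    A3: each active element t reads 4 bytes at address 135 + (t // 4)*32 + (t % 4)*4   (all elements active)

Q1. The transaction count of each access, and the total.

A1: 4 transactions
A2: 8 transactions
A3: 4 transactions

Answer: 4,8,4; total 16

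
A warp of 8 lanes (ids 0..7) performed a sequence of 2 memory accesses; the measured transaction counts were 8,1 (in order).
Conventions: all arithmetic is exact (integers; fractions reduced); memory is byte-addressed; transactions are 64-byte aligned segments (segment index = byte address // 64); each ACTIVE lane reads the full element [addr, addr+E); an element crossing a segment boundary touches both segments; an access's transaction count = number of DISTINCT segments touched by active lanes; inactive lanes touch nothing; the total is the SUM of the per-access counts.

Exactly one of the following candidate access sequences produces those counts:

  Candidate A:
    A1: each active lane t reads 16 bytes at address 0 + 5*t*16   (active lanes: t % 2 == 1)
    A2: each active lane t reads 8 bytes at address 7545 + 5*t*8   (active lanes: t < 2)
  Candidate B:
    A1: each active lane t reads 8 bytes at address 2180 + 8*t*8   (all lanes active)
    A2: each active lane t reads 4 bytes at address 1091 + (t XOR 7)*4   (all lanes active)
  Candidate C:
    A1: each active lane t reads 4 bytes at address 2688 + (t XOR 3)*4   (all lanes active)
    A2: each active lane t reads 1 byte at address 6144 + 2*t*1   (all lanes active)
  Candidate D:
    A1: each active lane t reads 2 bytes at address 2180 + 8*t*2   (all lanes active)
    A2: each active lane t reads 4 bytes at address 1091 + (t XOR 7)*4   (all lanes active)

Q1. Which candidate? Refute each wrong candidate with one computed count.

A: A1 gives 4 transactions, not 8
C: A1 gives 1 transaction, not 8
D: A1 gives 2 transactions, not 8
B: all counts match (8,1)

Answer: B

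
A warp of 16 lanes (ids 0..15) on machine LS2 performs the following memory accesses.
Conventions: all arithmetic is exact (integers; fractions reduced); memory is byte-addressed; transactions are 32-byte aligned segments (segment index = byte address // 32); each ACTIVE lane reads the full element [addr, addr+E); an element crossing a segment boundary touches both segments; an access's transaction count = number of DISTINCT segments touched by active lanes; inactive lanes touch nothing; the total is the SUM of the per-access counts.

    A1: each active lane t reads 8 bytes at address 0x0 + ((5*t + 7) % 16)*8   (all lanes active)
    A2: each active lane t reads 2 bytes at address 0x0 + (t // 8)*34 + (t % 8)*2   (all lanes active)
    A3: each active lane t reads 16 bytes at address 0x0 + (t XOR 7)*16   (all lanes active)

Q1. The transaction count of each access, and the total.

A1: 4 transactions
A2: 2 transactions
A3: 8 transactions

Answer: 4,2,8; total 14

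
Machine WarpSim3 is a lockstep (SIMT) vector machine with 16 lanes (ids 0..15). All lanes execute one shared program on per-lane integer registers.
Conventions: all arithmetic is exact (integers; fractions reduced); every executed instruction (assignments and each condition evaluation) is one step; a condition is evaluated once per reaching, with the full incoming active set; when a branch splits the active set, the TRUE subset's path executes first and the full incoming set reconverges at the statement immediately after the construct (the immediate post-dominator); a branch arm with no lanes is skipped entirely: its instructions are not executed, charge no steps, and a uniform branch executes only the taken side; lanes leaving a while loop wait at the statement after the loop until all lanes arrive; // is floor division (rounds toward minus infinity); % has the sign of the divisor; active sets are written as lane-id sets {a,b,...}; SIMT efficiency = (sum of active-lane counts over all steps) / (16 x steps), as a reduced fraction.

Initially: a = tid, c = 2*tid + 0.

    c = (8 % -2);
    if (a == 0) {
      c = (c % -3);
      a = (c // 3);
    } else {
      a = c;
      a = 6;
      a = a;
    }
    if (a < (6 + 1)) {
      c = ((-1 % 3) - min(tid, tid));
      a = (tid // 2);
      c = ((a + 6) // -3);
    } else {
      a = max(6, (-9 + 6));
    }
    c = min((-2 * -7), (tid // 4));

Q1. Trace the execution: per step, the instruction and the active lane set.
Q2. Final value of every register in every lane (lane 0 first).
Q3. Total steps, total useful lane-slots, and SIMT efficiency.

step 0: c <- (8 % -2)                {0,1,2,3,4,5,6,7,8,9,10,11,12,13,14,15}
step 1: eval (a == 0)                {0,1,2,3,4,5,6,7,8,9,10,11,12,13,14,15}
step 2: c <- (c % -3)                {0}
step 3: a <- (c // 3)                {0}
step 4: a <- c                       {1,2,3,4,5,6,7,8,9,10,11,12,13,14,15}
step 5: a <- 6                       {1,2,3,4,5,6,7,8,9,10,11,12,13,14,15}
step 6: a <- a                       {1,2,3,4,5,6,7,8,9,10,11,12,13,14,15}
step 7: eval (a < (6 + 1))           {0,1,2,3,4,5,6,7,8,9,10,11,12,13,14,15}
step 8: c <- ((-1 % 3) - min(tid, tid)) {0,1,2,3,4,5,6,7,8,9,10,11,12,13,14,15}
step 9: a <- (tid // 2)              {0,1,2,3,4,5,6,7,8,9,10,11,12,13,14,15}
step 10: c <- ((a + 6) // -3)         {0,1,2,3,4,5,6,7,8,9,10,11,12,13,14,15}
step 11: c <- min((-2 * -7), (tid // 4)) {0,1,2,3,4,5,6,7,8,9,10,11,12,13,14,15}

Answer: 12 steps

a: 0,0,1,1,2,2,3,3,4,4,5,5,6,6,7,7
c: 0,0,0,0,1,1,1,1,2,2,2,2,3,3,3,3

steps = 12; useful = 159; efficiency = 159/192 = 53/64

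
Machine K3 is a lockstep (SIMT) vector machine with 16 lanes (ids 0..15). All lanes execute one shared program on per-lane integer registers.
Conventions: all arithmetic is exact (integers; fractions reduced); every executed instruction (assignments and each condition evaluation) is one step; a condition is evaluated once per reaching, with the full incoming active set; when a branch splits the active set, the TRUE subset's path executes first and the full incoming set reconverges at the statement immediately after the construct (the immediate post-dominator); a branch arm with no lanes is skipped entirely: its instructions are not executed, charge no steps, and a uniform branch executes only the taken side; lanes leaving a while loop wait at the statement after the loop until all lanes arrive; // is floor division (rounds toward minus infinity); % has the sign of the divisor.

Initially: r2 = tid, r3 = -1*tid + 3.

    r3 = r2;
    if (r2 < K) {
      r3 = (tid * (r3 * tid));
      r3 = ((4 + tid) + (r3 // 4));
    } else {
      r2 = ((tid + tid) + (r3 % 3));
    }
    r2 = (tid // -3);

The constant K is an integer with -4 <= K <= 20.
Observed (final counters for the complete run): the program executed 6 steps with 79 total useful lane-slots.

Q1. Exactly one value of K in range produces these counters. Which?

Answer: K = 15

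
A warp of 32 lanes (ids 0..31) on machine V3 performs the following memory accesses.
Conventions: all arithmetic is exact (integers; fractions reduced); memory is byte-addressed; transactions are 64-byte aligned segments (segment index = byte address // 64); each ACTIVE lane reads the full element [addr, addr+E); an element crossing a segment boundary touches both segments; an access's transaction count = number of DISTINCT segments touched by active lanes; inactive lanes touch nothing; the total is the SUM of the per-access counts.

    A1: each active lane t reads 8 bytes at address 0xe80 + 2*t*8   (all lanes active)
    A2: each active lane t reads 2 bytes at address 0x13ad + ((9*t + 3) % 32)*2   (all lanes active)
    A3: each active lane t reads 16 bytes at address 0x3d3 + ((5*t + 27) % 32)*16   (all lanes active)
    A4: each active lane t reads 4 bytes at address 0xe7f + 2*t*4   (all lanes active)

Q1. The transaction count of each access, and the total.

A1: 8 transactions
A2: 2 transactions
A3: 9 transactions
A4: 5 transactions

Answer: 8,2,9,5; total 24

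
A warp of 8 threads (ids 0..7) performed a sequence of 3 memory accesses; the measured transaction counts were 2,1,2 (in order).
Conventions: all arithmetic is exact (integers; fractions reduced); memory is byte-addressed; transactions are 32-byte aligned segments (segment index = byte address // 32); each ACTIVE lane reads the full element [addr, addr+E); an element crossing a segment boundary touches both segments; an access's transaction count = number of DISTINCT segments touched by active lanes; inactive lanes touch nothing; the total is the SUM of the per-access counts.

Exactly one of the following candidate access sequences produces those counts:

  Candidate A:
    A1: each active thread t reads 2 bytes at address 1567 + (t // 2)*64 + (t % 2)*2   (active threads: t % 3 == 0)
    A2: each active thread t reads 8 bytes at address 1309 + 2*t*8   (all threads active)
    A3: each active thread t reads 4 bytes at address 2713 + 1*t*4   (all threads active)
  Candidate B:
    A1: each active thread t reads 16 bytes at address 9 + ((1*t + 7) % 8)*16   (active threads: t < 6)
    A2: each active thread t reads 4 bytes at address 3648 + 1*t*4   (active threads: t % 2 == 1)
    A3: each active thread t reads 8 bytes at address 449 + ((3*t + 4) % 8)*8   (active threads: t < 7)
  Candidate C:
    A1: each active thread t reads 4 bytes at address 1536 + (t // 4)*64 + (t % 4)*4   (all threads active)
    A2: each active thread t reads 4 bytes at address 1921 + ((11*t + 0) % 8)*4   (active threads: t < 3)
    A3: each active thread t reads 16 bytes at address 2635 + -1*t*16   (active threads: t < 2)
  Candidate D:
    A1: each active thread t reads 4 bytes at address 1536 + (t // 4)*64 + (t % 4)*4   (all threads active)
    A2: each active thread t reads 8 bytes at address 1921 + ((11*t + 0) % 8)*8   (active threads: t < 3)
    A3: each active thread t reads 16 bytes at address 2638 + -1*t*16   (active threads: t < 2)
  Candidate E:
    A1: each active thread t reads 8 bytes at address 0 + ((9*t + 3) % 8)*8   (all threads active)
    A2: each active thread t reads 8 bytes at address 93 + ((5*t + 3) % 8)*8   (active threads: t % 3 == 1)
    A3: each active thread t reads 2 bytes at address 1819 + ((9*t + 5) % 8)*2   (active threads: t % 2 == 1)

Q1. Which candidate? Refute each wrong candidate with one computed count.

A: A1 gives 5 transactions, not 2
B: A1 gives 5 transactions, not 2
D: A2 gives 2 transactions, not 1
E: A2 gives 3 transactions, not 1
C: all counts match (2,1,2)

Answer: C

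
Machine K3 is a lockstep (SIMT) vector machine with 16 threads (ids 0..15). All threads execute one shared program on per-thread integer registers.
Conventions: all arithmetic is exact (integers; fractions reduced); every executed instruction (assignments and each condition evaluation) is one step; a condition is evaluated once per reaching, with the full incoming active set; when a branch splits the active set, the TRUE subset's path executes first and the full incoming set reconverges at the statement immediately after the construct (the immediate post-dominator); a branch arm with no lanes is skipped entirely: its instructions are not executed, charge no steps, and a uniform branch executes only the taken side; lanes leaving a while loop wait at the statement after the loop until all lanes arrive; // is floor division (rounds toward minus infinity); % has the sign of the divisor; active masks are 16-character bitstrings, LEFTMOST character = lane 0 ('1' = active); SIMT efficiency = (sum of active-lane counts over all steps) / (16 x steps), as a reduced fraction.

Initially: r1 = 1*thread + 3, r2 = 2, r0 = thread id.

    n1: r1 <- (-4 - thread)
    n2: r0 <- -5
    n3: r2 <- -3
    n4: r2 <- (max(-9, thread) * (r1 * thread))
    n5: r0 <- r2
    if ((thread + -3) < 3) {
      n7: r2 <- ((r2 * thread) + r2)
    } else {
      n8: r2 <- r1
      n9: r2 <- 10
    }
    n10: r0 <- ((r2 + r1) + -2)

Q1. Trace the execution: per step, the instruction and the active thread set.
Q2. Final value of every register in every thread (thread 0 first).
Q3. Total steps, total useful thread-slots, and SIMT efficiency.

step 0: r1 <- (-4 - thread)          1111111111111111
step 1: r0 <- -5                     1111111111111111
step 2: r2 <- -3                     1111111111111111
step 3: r2 <- (max(-9, thread) * (r1 * thread)) 1111111111111111
step 4: r0 <- r2                     1111111111111111
step 5: eval ((thread + -3) < 3)     1111111111111111
step 6: r2 <- ((r2 * thread) + r2)   1111110000000000
step 7: r2 <- r1                     0000001111111111
step 8: r2 <- 10                     0000001111111111
step 9: r0 <- ((r2 + r1) + -2)       1111111111111111

Answer: 10 steps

r1: -4,-5,-6,-7,-8,-9,-10,-11,-12,-13,-14,-15,-16,-17,-18,-19
r2: 0,-10,-72,-252,-640,-1350,10,10,10,10,10,10,10,10,10,10
r0: -6,-17,-80,-261,-650,-1361,-2,-3,-4,-5,-6,-7,-8,-9,-10,-11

steps = 10; useful = 138; efficiency = 138/160 = 69/80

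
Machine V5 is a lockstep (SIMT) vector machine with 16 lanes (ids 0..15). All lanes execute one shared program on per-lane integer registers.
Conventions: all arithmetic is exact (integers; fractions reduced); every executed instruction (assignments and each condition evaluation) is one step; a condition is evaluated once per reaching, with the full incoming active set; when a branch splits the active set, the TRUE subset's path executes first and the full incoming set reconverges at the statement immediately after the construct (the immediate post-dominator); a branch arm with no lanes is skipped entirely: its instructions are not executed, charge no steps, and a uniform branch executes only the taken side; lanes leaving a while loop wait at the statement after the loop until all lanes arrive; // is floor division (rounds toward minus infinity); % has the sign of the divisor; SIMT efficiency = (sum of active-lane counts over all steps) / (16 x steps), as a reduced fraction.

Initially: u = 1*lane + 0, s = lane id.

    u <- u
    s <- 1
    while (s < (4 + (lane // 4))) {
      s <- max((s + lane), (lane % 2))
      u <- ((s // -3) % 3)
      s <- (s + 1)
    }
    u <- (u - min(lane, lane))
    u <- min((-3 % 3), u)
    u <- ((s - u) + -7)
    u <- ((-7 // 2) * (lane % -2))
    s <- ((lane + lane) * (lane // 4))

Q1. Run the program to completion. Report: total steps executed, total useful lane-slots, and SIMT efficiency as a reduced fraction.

Answer: 20 steps, 204 useful, 51/80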